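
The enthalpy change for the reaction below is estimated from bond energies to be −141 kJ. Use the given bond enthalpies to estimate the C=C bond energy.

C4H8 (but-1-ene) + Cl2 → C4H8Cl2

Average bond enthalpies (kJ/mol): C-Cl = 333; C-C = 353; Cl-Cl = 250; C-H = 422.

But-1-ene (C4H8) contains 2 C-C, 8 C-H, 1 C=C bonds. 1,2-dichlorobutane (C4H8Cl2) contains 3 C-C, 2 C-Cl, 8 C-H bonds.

Let D be the C=C bond energy.
Σ(broken) = 2×353 + 8×422 + 1×D + 1×250 = 4332 + D
Σ(formed) = 3×353 + 2×333 + 8×422 = 5101
ΔH = Σ(broken) − Σ(formed) = (4332 + D) − (5101) = −769 + D
Setting this equal to −141 kJ gives D = 628 kJ/mol.

D(C=C) ≈ 628 kJ/mol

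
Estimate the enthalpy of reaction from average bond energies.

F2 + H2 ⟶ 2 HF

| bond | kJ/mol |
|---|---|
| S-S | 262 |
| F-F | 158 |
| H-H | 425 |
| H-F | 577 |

ΔH ≈ −571 kJ

Bonds broken (reactants):
  F-F: 1 × 158 = 158
  H-H: 1 × 425 = 425
  Σ(broken) = 583 kJ
Bonds formed (products):
  H-F: 2 × 577 = 1154
  Σ(formed) = 1154 kJ
ΔH = Σ(broken) − Σ(formed) = 583 − 1154 = −571 kJ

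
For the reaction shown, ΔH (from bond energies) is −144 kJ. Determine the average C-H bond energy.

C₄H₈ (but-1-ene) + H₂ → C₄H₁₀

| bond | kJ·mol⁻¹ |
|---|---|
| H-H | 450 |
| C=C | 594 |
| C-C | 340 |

Let D be the C-H bond energy.
Σ(broken) = 2×340 + 8×D + 1×594 + 1×450 = 1724 + 8D
Σ(formed) = 3×340 + 10×D = 1020 + 10D
ΔH = Σ(broken) − Σ(formed) = (1724 + 8D) − (1020 + 10D) = +704 − 2D
Setting this equal to −144 kJ gives 2D = 848, so D = 424 kJ/mol.

D(C-H) ≈ 424 kJ/mol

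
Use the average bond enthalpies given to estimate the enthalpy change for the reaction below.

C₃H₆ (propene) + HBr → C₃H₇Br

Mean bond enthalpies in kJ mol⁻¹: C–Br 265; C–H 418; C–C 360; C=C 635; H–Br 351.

ΔH ≈ −57 kJ

Bonds broken (reactants):
  C–C: 1 × 360 = 360
  C–H: 6 × 418 = 2508
  C=C: 1 × 635 = 635
  H–Br: 1 × 351 = 351
  Σ(broken) = 3854 kJ
Bonds formed (products):
  C–Br: 1 × 265 = 265
  C–C: 2 × 360 = 720
  C–H: 7 × 418 = 2926
  Σ(formed) = 3911 kJ
ΔH = Σ(broken) − Σ(formed) = 3854 − 3911 = −57 kJ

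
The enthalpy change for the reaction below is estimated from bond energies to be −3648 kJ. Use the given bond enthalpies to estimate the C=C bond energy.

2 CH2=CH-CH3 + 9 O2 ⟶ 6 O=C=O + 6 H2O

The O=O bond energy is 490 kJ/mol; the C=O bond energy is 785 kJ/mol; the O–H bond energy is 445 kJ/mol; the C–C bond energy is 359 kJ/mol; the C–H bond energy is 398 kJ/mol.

D(C=C) ≈ 604 kJ/mol

Let D be the C=C bond energy.
Σ(broken) = 2×359 + 12×398 + 2×D + 9×490 = 9904 + 2D
Σ(formed) = 12×785 + 12×445 = 14760
ΔH = Σ(broken) − Σ(formed) = (9904 + 2D) − (14760) = −4856 + 2D
Setting this equal to −3648 kJ gives 2D = 1208, so D = 604 kJ/mol.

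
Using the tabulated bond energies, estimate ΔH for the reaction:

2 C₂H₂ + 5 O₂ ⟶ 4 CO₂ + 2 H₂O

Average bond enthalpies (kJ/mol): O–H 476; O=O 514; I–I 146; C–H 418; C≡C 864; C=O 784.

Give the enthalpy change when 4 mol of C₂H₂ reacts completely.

Bonds broken (reactants):
  C≡C: 2 × 864 = 1728
  C–H: 4 × 418 = 1672
  O=O: 5 × 514 = 2570
  Σ(broken) = 5970 kJ
Bonds formed (products):
  C=O: 8 × 784 = 6272
  O–H: 4 × 476 = 1904
  Σ(formed) = 8176 kJ
ΔH = Σ(broken) − Σ(formed) = 5970 − 8176 = −2206 kJ
For 2× the reaction as written: 2 × (−2206) = −4412 kJ

ΔH = −4412 kJ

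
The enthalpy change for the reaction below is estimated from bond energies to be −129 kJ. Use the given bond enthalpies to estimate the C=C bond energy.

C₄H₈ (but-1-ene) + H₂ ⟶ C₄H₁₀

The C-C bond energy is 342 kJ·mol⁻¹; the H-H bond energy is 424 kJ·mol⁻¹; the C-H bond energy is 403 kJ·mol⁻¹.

D(C=C) ≈ 595 kJ/mol

Let D be the C=C bond energy.
Σ(broken) = 2×342 + 8×403 + 1×D + 1×424 = 4332 + D
Σ(formed) = 3×342 + 10×403 = 5056
ΔH = Σ(broken) − Σ(formed) = (4332 + D) − (5056) = −724 + D
Setting this equal to −129 kJ gives D = 595 kJ/mol.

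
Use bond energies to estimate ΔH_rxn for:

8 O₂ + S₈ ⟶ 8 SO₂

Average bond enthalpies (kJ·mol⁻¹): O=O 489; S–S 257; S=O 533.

Bonds broken (reactants):
  O=O: 8 × 489 = 3912
  S–S: 8 × 257 = 2056
  Σ(broken) = 5968 kJ
Bonds formed (products):
  S=O: 16 × 533 = 8528
  Σ(formed) = 8528 kJ
ΔH = Σ(broken) − Σ(formed) = 5968 − 8528 = −2560 kJ

ΔH ≈ −2560 kJ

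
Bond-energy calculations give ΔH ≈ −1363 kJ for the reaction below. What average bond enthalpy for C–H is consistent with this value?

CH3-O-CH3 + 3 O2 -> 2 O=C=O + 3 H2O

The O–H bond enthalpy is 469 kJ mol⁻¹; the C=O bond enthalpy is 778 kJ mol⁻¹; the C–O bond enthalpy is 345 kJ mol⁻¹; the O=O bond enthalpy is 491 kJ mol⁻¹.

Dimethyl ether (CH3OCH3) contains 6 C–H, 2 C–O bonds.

Let D be the C–H bond energy.
Σ(broken) = 6×D + 2×345 + 3×491 = 2163 + 6D
Σ(formed) = 4×778 + 6×469 = 5926
ΔH = Σ(broken) − Σ(formed) = (2163 + 6D) − (5926) = −3763 + 6D
Setting this equal to −1363 kJ gives 6D = 2400, so D = 400 kJ/mol.

D(C–H) ≈ 400 kJ/mol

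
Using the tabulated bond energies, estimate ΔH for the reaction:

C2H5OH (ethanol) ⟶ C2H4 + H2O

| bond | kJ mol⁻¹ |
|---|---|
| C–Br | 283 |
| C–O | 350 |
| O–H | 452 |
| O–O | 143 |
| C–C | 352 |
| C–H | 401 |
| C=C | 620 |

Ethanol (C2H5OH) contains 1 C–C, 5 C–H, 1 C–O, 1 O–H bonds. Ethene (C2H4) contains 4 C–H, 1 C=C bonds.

Bonds broken (reactants):
  C–C: 1 × 352 = 352
  C–H: 5 × 401 = 2005
  C–O: 1 × 350 = 350
  O–H: 1 × 452 = 452
  Σ(broken) = 3159 kJ
Bonds formed (products):
  C–H: 4 × 401 = 1604
  C=C: 1 × 620 = 620
  O–H: 2 × 452 = 904
  Σ(formed) = 3128 kJ
ΔH = Σ(broken) − Σ(formed) = 3159 − 3128 = +31 kJ

ΔH ≈ +31 kJ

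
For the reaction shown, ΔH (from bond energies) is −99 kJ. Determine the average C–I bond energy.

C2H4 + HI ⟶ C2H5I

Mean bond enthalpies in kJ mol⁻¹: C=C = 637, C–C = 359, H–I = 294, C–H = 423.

Let D be the C–I bond energy.
Σ(broken) = 4×423 + 1×637 + 1×294 = 2623
Σ(formed) = 1×359 + 5×423 + 1×D = 2474 + D
ΔH = Σ(broken) − Σ(formed) = (2623) − (2474 + D) = +149 − D
Setting this equal to −99 kJ gives D = 248 kJ/mol.

D(C–I) ≈ 248 kJ/mol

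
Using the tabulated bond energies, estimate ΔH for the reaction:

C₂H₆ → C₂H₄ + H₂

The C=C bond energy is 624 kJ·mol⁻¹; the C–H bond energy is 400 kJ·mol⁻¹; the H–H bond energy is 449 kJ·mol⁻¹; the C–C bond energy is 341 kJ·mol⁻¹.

Bonds broken (reactants):
  C–C: 1 × 341 = 341
  C–H: 6 × 400 = 2400
  Σ(broken) = 2741 kJ
Bonds formed (products):
  C–H: 4 × 400 = 1600
  C=C: 1 × 624 = 624
  H–H: 1 × 449 = 449
  Σ(formed) = 2673 kJ
ΔH = Σ(broken) − Σ(formed) = 2741 − 2673 = +68 kJ

ΔH ≈ +68 kJ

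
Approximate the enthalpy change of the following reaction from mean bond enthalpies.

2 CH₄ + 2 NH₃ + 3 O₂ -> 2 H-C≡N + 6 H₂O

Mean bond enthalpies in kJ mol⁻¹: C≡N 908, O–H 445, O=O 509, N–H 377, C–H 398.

Bonds broken (reactants):
  C–H: 8 × 398 = 3184
  N–H: 6 × 377 = 2262
  O=O: 3 × 509 = 1527
  Σ(broken) = 6973 kJ
Bonds formed (products):
  C≡N: 2 × 908 = 1816
  C–H: 2 × 398 = 796
  O–H: 12 × 445 = 5340
  Σ(formed) = 7952 kJ
ΔH = Σ(broken) − Σ(formed) = 6973 − 7952 = −979 kJ

ΔH ≈ −979 kJ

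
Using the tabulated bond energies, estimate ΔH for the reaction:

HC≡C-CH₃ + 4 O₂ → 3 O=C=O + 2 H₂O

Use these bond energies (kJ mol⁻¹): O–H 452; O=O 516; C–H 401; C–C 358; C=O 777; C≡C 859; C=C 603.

ΔH ≈ −1585 kJ

Bonds broken (reactants):
  C≡C: 1 × 859 = 859
  C–C: 1 × 358 = 358
  C–H: 4 × 401 = 1604
  O=O: 4 × 516 = 2064
  Σ(broken) = 4885 kJ
Bonds formed (products):
  C=O: 6 × 777 = 4662
  O–H: 4 × 452 = 1808
  Σ(formed) = 6470 kJ
ΔH = Σ(broken) − Σ(formed) = 4885 − 6470 = −1585 kJ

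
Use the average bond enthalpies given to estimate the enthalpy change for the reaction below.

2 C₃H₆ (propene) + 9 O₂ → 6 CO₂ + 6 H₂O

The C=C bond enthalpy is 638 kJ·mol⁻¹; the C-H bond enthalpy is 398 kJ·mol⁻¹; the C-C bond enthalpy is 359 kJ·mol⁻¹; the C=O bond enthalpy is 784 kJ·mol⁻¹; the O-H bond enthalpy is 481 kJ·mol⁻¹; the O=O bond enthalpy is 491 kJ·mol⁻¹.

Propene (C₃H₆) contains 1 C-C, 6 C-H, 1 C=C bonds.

Bonds broken (reactants):
  C-C: 2 × 359 = 718
  C-H: 12 × 398 = 4776
  C=C: 2 × 638 = 1276
  O=O: 9 × 491 = 4419
  Σ(broken) = 11189 kJ
Bonds formed (products):
  C=O: 12 × 784 = 9408
  O-H: 12 × 481 = 5772
  Σ(formed) = 15180 kJ
ΔH = Σ(broken) − Σ(formed) = 11189 − 15180 = −3991 kJ

ΔH ≈ −3991 kJ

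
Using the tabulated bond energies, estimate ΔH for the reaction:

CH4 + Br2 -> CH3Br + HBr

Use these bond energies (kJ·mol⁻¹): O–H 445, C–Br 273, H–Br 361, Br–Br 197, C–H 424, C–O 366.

Bonds broken (reactants):
  Br–Br: 1 × 197 = 197
  C–H: 4 × 424 = 1696
  Σ(broken) = 1893 kJ
Bonds formed (products):
  C–Br: 1 × 273 = 273
  C–H: 3 × 424 = 1272
  H–Br: 1 × 361 = 361
  Σ(formed) = 1906 kJ
ΔH = Σ(broken) − Σ(formed) = 1893 − 1906 = −13 kJ

ΔH ≈ −13 kJ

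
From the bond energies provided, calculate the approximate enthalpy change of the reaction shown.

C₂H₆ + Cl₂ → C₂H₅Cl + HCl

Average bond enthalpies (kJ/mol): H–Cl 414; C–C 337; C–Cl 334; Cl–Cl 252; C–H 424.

ΔH ≈ −72 kJ

Bonds broken (reactants):
  C–C: 1 × 337 = 337
  C–H: 6 × 424 = 2544
  Cl–Cl: 1 × 252 = 252
  Σ(broken) = 3133 kJ
Bonds formed (products):
  C–C: 1 × 337 = 337
  C–Cl: 1 × 334 = 334
  C–H: 5 × 424 = 2120
  H–Cl: 1 × 414 = 414
  Σ(formed) = 3205 kJ
ΔH = Σ(broken) − Σ(formed) = 3133 − 3205 = −72 kJ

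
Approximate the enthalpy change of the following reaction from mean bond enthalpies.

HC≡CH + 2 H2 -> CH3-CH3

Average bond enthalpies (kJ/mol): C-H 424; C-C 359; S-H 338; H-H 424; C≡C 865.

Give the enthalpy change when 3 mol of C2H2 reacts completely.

Bonds broken (reactants):
  C≡C: 1 × 865 = 865
  C-H: 2 × 424 = 848
  H-H: 2 × 424 = 848
  Σ(broken) = 2561 kJ
Bonds formed (products):
  C-C: 1 × 359 = 359
  C-H: 6 × 424 = 2544
  Σ(formed) = 2903 kJ
ΔH = Σ(broken) − Σ(formed) = 2561 − 2903 = −342 kJ
For 3× the reaction as written: 3 × (−342) = −1026 kJ

ΔH = −1026 kJ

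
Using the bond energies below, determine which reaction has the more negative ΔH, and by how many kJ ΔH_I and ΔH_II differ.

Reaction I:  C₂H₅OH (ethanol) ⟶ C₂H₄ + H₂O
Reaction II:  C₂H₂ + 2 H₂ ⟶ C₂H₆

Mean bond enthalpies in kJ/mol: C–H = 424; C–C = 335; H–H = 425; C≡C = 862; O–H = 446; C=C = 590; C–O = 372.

Reaction I:
  Bonds broken (reactants):
    C–C: 1 × 335 = 335
    C–H: 5 × 424 = 2120
    C–O: 1 × 372 = 372
    O–H: 1 × 446 = 446
    Σ(broken) = 3273 kJ
  Bonds formed (products):
    C–H: 4 × 424 = 1696
    C=C: 1 × 590 = 590
    O–H: 2 × 446 = 892
    Σ(formed) = 3178 kJ
  ΔH_I = 3273 − 3178 = +95 kJ
Reaction II:
  Bonds broken (reactants):
    C≡C: 1 × 862 = 862
    C–H: 2 × 424 = 848
    H–H: 2 × 425 = 850
    Σ(broken) = 2560 kJ
  Bonds formed (products):
    C–C: 1 × 335 = 335
    C–H: 6 × 424 = 2544
    Σ(formed) = 2879 kJ
  ΔH_II = 2560 − 2879 = −319 kJ
ΔH_I − ΔH_II = +414 kJ, so reaction II has the more negative ΔH; |ΔH_I − ΔH_II| = 414 kJ.

Reaction II, by 414 kJ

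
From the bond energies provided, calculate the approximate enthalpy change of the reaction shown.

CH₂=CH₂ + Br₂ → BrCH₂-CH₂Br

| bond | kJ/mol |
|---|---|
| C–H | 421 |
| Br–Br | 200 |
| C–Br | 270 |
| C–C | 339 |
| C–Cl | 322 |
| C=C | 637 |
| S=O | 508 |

Bonds broken (reactants):
  Br–Br: 1 × 200 = 200
  C–H: 4 × 421 = 1684
  C=C: 1 × 637 = 637
  Σ(broken) = 2521 kJ
Bonds formed (products):
  C–Br: 2 × 270 = 540
  C–C: 1 × 339 = 339
  C–H: 4 × 421 = 1684
  Σ(formed) = 2563 kJ
ΔH = Σ(broken) − Σ(formed) = 2521 − 2563 = −42 kJ

ΔH ≈ −42 kJ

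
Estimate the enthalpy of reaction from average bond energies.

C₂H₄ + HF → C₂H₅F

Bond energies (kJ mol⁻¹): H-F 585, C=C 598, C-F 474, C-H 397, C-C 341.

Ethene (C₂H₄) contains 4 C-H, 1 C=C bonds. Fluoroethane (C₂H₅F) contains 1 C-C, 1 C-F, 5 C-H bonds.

ΔH ≈ −29 kJ

Bonds broken (reactants):
  C-H: 4 × 397 = 1588
  C=C: 1 × 598 = 598
  H-F: 1 × 585 = 585
  Σ(broken) = 2771 kJ
Bonds formed (products):
  C-C: 1 × 341 = 341
  C-F: 1 × 474 = 474
  C-H: 5 × 397 = 1985
  Σ(formed) = 2800 kJ
ΔH = Σ(broken) − Σ(formed) = 2771 − 2800 = −29 kJ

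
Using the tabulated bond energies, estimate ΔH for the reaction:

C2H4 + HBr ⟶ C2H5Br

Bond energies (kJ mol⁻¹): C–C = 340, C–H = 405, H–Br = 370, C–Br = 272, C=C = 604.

ΔH ≈ −43 kJ

Bonds broken (reactants):
  C–H: 4 × 405 = 1620
  C=C: 1 × 604 = 604
  H–Br: 1 × 370 = 370
  Σ(broken) = 2594 kJ
Bonds formed (products):
  C–Br: 1 × 272 = 272
  C–C: 1 × 340 = 340
  C–H: 5 × 405 = 2025
  Σ(formed) = 2637 kJ
ΔH = Σ(broken) − Σ(formed) = 2594 − 2637 = −43 kJ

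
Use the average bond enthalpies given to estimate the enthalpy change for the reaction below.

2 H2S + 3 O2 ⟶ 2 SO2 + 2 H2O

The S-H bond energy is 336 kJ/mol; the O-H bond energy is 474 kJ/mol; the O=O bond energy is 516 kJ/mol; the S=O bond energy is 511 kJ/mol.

ΔH ≈ −1048 kJ

Bonds broken (reactants):
  O=O: 3 × 516 = 1548
  S-H: 4 × 336 = 1344
  Σ(broken) = 2892 kJ
Bonds formed (products):
  O-H: 4 × 474 = 1896
  S=O: 4 × 511 = 2044
  Σ(formed) = 3940 kJ
ΔH = Σ(broken) − Σ(formed) = 2892 − 3940 = −1048 kJ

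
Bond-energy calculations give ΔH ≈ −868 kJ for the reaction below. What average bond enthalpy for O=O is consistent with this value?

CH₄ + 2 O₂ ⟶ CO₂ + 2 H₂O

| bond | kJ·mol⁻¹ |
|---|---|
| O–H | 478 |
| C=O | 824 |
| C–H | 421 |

D(O=O) ≈ 504 kJ/mol

Let D be the O=O bond energy.
Σ(broken) = 4×421 + 2×D = 1684 + 2D
Σ(formed) = 2×824 + 4×478 = 3560
ΔH = Σ(broken) − Σ(formed) = (1684 + 2D) − (3560) = −1876 + 2D
Setting this equal to −868 kJ gives 2D = 1008, so D = 504 kJ/mol.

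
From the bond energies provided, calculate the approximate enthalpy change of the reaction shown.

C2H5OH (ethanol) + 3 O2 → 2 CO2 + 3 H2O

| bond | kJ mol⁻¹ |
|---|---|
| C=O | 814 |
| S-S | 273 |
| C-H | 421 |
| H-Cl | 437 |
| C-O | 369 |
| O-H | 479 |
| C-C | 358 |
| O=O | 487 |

ΔH ≈ −1358 kJ

Bonds broken (reactants):
  C-C: 1 × 358 = 358
  C-H: 5 × 421 = 2105
  C-O: 1 × 369 = 369
  O-H: 1 × 479 = 479
  O=O: 3 × 487 = 1461
  Σ(broken) = 4772 kJ
Bonds formed (products):
  C=O: 4 × 814 = 3256
  O-H: 6 × 479 = 2874
  Σ(formed) = 6130 kJ
ΔH = Σ(broken) − Σ(formed) = 4772 − 6130 = −1358 kJ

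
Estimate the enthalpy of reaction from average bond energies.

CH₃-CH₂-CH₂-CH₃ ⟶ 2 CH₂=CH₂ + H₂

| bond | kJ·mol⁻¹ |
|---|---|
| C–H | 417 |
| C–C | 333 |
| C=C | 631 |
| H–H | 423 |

ΔH ≈ +148 kJ

Bonds broken (reactants):
  C–C: 3 × 333 = 999
  C–H: 10 × 417 = 4170
  Σ(broken) = 5169 kJ
Bonds formed (products):
  C–H: 8 × 417 = 3336
  C=C: 2 × 631 = 1262
  H–H: 1 × 423 = 423
  Σ(formed) = 5021 kJ
ΔH = Σ(broken) − Σ(formed) = 5169 − 5021 = +148 kJ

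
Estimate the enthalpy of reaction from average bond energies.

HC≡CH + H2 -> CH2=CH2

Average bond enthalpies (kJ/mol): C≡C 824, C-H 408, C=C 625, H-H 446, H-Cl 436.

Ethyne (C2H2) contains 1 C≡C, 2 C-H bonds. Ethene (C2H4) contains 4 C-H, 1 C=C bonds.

ΔH ≈ −171 kJ

Bonds broken (reactants):
  C≡C: 1 × 824 = 824
  C-H: 2 × 408 = 816
  H-H: 1 × 446 = 446
  Σ(broken) = 2086 kJ
Bonds formed (products):
  C-H: 4 × 408 = 1632
  C=C: 1 × 625 = 625
  Σ(formed) = 2257 kJ
ΔH = Σ(broken) − Σ(formed) = 2086 − 2257 = −171 kJ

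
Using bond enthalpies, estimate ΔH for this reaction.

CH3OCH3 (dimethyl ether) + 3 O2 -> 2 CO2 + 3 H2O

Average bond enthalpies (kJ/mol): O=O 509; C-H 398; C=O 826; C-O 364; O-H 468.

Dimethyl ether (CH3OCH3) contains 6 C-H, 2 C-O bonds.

ΔH ≈ −1469 kJ

Bonds broken (reactants):
  C-H: 6 × 398 = 2388
  C-O: 2 × 364 = 728
  O=O: 3 × 509 = 1527
  Σ(broken) = 4643 kJ
Bonds formed (products):
  C=O: 4 × 826 = 3304
  O-H: 6 × 468 = 2808
  Σ(formed) = 6112 kJ
ΔH = Σ(broken) − Σ(formed) = 4643 − 6112 = −1469 kJ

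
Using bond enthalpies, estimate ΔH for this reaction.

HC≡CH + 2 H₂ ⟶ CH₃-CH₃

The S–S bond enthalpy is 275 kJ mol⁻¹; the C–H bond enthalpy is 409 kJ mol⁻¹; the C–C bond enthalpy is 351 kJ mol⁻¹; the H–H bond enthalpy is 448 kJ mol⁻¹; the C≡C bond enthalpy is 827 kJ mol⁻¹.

Bonds broken (reactants):
  C≡C: 1 × 827 = 827
  C–H: 2 × 409 = 818
  H–H: 2 × 448 = 896
  Σ(broken) = 2541 kJ
Bonds formed (products):
  C–C: 1 × 351 = 351
  C–H: 6 × 409 = 2454
  Σ(formed) = 2805 kJ
ΔH = Σ(broken) − Σ(formed) = 2541 − 2805 = −264 kJ

ΔH ≈ −264 kJ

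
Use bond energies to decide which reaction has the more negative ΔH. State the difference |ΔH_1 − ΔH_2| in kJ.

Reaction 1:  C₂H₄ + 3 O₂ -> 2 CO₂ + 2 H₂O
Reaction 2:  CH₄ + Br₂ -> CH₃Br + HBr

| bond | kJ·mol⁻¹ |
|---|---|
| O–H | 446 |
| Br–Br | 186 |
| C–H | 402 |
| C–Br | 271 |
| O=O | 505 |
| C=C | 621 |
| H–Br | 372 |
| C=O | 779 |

Reaction 1, by 1101 kJ

Reaction 1:
  Bonds broken (reactants):
    C–H: 4 × 402 = 1608
    C=C: 1 × 621 = 621
    O=O: 3 × 505 = 1515
    Σ(broken) = 3744 kJ
  Bonds formed (products):
    C=O: 4 × 779 = 3116
    O–H: 4 × 446 = 1784
    Σ(formed) = 4900 kJ
  ΔH_1 = 3744 − 4900 = −1156 kJ
Reaction 2:
  Bonds broken (reactants):
    Br–Br: 1 × 186 = 186
    C–H: 4 × 402 = 1608
    Σ(broken) = 1794 kJ
  Bonds formed (products):
    C–Br: 1 × 271 = 271
    C–H: 3 × 402 = 1206
    H–Br: 1 × 372 = 372
    Σ(formed) = 1849 kJ
  ΔH_2 = 1794 − 1849 = −55 kJ
ΔH_1 − ΔH_2 = −1101 kJ, so reaction 1 has the more negative ΔH; |ΔH_1 − ΔH_2| = 1101 kJ.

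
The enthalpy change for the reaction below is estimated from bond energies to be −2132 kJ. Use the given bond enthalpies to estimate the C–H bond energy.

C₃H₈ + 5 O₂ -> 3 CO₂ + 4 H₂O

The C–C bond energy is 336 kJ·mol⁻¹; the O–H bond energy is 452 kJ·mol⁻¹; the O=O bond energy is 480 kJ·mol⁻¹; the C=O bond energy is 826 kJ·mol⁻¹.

Let D be the C–H bond energy.
Σ(broken) = 2×336 + 8×D + 5×480 = 3072 + 8D
Σ(formed) = 6×826 + 8×452 = 8572
ΔH = Σ(broken) − Σ(formed) = (3072 + 8D) − (8572) = −5500 + 8D
Setting this equal to −2132 kJ gives 8D = 3368, so D = 421 kJ/mol.

D(C–H) ≈ 421 kJ/mol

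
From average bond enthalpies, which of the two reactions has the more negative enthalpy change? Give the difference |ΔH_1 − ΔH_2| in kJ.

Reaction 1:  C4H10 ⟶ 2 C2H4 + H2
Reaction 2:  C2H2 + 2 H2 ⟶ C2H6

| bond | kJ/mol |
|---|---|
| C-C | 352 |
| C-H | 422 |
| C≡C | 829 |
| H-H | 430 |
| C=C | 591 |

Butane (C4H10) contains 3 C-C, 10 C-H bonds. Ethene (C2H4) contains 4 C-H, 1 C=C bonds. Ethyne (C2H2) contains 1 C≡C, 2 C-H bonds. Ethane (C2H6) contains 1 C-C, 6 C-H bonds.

Reaction 2, by 639 kJ

Reaction 1:
  Bonds broken (reactants):
    C-C: 3 × 352 = 1056
    C-H: 10 × 422 = 4220
    Σ(broken) = 5276 kJ
  Bonds formed (products):
    C-H: 8 × 422 = 3376
    C=C: 2 × 591 = 1182
    H-H: 1 × 430 = 430
    Σ(formed) = 4988 kJ
  ΔH_1 = 5276 − 4988 = +288 kJ
Reaction 2:
  Bonds broken (reactants):
    C≡C: 1 × 829 = 829
    C-H: 2 × 422 = 844
    H-H: 2 × 430 = 860
    Σ(broken) = 2533 kJ
  Bonds formed (products):
    C-C: 1 × 352 = 352
    C-H: 6 × 422 = 2532
    Σ(formed) = 2884 kJ
  ΔH_2 = 2533 − 2884 = −351 kJ
ΔH_1 − ΔH_2 = +639 kJ, so reaction 2 has the more negative ΔH; |ΔH_1 − ΔH_2| = 639 kJ.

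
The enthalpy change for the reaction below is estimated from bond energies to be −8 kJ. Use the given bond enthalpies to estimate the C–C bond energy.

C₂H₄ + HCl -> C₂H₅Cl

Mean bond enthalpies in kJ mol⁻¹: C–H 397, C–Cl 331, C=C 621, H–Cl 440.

Let D be the C–C bond energy.
Σ(broken) = 4×397 + 1×621 + 1×440 = 2649
Σ(formed) = 1×D + 1×331 + 5×397 = 2316 + D
ΔH = Σ(broken) − Σ(formed) = (2649) − (2316 + D) = +333 − D
Setting this equal to −8 kJ gives D = 341 kJ/mol.

D(C–C) ≈ 341 kJ/mol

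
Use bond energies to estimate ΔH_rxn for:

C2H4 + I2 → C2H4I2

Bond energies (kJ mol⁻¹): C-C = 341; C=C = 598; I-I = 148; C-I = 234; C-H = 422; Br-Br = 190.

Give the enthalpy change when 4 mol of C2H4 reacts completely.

ΔH = −252 kJ

Bonds broken (reactants):
  C-H: 4 × 422 = 1688
  C=C: 1 × 598 = 598
  I-I: 1 × 148 = 148
  Σ(broken) = 2434 kJ
Bonds formed (products):
  C-C: 1 × 341 = 341
  C-H: 4 × 422 = 1688
  C-I: 2 × 234 = 468
  Σ(formed) = 2497 kJ
ΔH = Σ(broken) − Σ(formed) = 2434 − 2497 = −63 kJ
For 4× the reaction as written: 4 × (−63) = −252 kJ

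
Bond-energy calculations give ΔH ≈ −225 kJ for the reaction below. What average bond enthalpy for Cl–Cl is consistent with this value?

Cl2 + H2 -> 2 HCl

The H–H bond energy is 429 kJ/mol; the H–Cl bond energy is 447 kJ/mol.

Let D be the Cl–Cl bond energy.
Σ(broken) = 1×D + 1×429 = 429 + D
Σ(formed) = 2×447 = 894
ΔH = Σ(broken) − Σ(formed) = (429 + D) − (894) = −465 + D
Setting this equal to −225 kJ gives D = 240 kJ/mol.

D(Cl–Cl) ≈ 240 kJ/mol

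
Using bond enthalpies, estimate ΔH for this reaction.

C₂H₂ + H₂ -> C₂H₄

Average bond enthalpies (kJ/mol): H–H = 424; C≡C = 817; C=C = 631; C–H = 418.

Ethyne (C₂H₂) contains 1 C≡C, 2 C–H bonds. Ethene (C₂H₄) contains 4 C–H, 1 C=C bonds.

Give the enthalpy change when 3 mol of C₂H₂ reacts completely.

Bonds broken (reactants):
  C≡C: 1 × 817 = 817
  C–H: 2 × 418 = 836
  H–H: 1 × 424 = 424
  Σ(broken) = 2077 kJ
Bonds formed (products):
  C–H: 4 × 418 = 1672
  C=C: 1 × 631 = 631
  Σ(formed) = 2303 kJ
ΔH = Σ(broken) − Σ(formed) = 2077 − 2303 = −226 kJ
For 3× the reaction as written: 3 × (−226) = −678 kJ

ΔH = −678 kJ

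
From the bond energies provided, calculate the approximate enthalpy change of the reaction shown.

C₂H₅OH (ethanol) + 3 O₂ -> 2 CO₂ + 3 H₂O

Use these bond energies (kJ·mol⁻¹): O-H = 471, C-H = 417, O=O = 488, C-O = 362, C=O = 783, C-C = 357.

ΔH ≈ −1219 kJ

Bonds broken (reactants):
  C-C: 1 × 357 = 357
  C-H: 5 × 417 = 2085
  C-O: 1 × 362 = 362
  O-H: 1 × 471 = 471
  O=O: 3 × 488 = 1464
  Σ(broken) = 4739 kJ
Bonds formed (products):
  C=O: 4 × 783 = 3132
  O-H: 6 × 471 = 2826
  Σ(formed) = 5958 kJ
ΔH = Σ(broken) − Σ(formed) = 4739 − 5958 = −1219 kJ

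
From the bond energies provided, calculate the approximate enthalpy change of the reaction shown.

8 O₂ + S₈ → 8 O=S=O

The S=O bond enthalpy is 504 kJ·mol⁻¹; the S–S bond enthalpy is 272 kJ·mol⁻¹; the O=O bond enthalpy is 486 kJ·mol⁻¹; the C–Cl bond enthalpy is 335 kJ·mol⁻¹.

ΔH ≈ −2000 kJ

Bonds broken (reactants):
  O=O: 8 × 486 = 3888
  S–S: 8 × 272 = 2176
  Σ(broken) = 6064 kJ
Bonds formed (products):
  S=O: 16 × 504 = 8064
  Σ(formed) = 8064 kJ
ΔH = Σ(broken) − Σ(formed) = 6064 − 8064 = −2000 kJ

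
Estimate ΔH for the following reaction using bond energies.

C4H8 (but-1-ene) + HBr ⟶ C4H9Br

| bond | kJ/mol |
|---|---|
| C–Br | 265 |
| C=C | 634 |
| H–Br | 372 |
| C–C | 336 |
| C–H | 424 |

Bonds broken (reactants):
  C–C: 2 × 336 = 672
  C–H: 8 × 424 = 3392
  C=C: 1 × 634 = 634
  H–Br: 1 × 372 = 372
  Σ(broken) = 5070 kJ
Bonds formed (products):
  C–Br: 1 × 265 = 265
  C–C: 3 × 336 = 1008
  C–H: 9 × 424 = 3816
  Σ(formed) = 5089 kJ
ΔH = Σ(broken) − Σ(formed) = 5070 − 5089 = −19 kJ

ΔH ≈ −19 kJ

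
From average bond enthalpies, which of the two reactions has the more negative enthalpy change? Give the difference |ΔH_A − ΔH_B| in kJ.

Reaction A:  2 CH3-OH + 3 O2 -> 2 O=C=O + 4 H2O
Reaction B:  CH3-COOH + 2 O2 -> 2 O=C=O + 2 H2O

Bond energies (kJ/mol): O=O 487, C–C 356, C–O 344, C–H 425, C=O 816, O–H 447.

Reaction A, by 407 kJ

Reaction A:
  Bonds broken (reactants):
    C–H: 6 × 425 = 2550
    C–O: 2 × 344 = 688
    O–H: 2 × 447 = 894
    O=O: 3 × 487 = 1461
    Σ(broken) = 5593 kJ
  Bonds formed (products):
    C=O: 4 × 816 = 3264
    O–H: 8 × 447 = 3576
    Σ(formed) = 6840 kJ
  ΔH_A = 5593 − 6840 = −1247 kJ
Reaction B:
  Bonds broken (reactants):
    C–C: 1 × 356 = 356
    C–H: 3 × 425 = 1275
    C–O: 1 × 344 = 344
    C=O: 1 × 816 = 816
    O–H: 1 × 447 = 447
    O=O: 2 × 487 = 974
    Σ(broken) = 4212 kJ
  Bonds formed (products):
    C=O: 4 × 816 = 3264
    O–H: 4 × 447 = 1788
    Σ(formed) = 5052 kJ
  ΔH_B = 4212 − 5052 = −840 kJ
ΔH_A − ΔH_B = −407 kJ, so reaction A has the more negative ΔH; |ΔH_A − ΔH_B| = 407 kJ.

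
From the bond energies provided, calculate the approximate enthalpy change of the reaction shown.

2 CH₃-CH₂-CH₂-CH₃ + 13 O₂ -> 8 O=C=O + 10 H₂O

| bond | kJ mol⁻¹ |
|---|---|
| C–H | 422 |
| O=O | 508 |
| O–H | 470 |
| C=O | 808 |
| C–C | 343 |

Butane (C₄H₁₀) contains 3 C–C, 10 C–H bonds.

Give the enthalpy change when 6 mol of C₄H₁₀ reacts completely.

Bonds broken (reactants):
  C–C: 6 × 343 = 2058
  C–H: 20 × 422 = 8440
  O=O: 13 × 508 = 6604
  Σ(broken) = 17102 kJ
Bonds formed (products):
  C=O: 16 × 808 = 12928
  O–H: 20 × 470 = 9400
  Σ(formed) = 22328 kJ
ΔH = Σ(broken) − Σ(formed) = 17102 − 22328 = −5226 kJ
For 3× the reaction as written: 3 × (−5226) = −15678 kJ

ΔH = −15678 kJ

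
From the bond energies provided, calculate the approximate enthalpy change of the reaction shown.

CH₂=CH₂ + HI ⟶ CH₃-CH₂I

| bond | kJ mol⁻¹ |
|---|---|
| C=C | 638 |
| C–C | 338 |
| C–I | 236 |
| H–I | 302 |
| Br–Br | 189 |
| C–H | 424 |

Bonds broken (reactants):
  C–H: 4 × 424 = 1696
  C=C: 1 × 638 = 638
  H–I: 1 × 302 = 302
  Σ(broken) = 2636 kJ
Bonds formed (products):
  C–C: 1 × 338 = 338
  C–H: 5 × 424 = 2120
  C–I: 1 × 236 = 236
  Σ(formed) = 2694 kJ
ΔH = Σ(broken) − Σ(formed) = 2636 − 2694 = −58 kJ

ΔH ≈ −58 kJ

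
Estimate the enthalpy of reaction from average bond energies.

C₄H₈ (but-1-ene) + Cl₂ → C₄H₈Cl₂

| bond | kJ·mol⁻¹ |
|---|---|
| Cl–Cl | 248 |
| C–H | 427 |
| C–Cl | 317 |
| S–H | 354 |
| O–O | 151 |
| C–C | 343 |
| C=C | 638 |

Bonds broken (reactants):
  C–C: 2 × 343 = 686
  C–H: 8 × 427 = 3416
  C=C: 1 × 638 = 638
  Cl–Cl: 1 × 248 = 248
  Σ(broken) = 4988 kJ
Bonds formed (products):
  C–C: 3 × 343 = 1029
  C–Cl: 2 × 317 = 634
  C–H: 8 × 427 = 3416
  Σ(formed) = 5079 kJ
ΔH = Σ(broken) − Σ(formed) = 4988 − 5079 = −91 kJ

ΔH ≈ −91 kJ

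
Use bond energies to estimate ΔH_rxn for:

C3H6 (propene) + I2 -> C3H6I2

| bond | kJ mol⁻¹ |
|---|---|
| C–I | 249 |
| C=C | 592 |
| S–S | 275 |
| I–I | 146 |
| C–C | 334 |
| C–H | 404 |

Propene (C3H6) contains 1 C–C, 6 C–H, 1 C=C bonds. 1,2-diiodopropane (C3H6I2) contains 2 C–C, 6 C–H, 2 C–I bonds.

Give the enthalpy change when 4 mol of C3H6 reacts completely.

Bonds broken (reactants):
  C–C: 1 × 334 = 334
  C–H: 6 × 404 = 2424
  C=C: 1 × 592 = 592
  I–I: 1 × 146 = 146
  Σ(broken) = 3496 kJ
Bonds formed (products):
  C–C: 2 × 334 = 668
  C–H: 6 × 404 = 2424
  C–I: 2 × 249 = 498
  Σ(formed) = 3590 kJ
ΔH = Σ(broken) − Σ(formed) = 3496 − 3590 = −94 kJ
For 4× the reaction as written: 4 × (−94) = −376 kJ

ΔH = −376 kJ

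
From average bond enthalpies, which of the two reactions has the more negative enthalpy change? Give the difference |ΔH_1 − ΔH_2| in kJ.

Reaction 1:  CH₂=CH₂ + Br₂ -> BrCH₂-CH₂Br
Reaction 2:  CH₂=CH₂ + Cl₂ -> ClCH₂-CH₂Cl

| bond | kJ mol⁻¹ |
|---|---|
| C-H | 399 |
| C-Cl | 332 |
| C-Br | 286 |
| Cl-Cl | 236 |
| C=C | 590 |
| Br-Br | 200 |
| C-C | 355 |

Reaction 1:
  Bonds broken (reactants):
    Br-Br: 1 × 200 = 200
    C-H: 4 × 399 = 1596
    C=C: 1 × 590 = 590
    Σ(broken) = 2386 kJ
  Bonds formed (products):
    C-Br: 2 × 286 = 572
    C-C: 1 × 355 = 355
    C-H: 4 × 399 = 1596
    Σ(formed) = 2523 kJ
  ΔH_1 = 2386 − 2523 = −137 kJ
Reaction 2:
  Bonds broken (reactants):
    C-H: 4 × 399 = 1596
    C=C: 1 × 590 = 590
    Cl-Cl: 1 × 236 = 236
    Σ(broken) = 2422 kJ
  Bonds formed (products):
    C-C: 1 × 355 = 355
    C-Cl: 2 × 332 = 664
    C-H: 4 × 399 = 1596
    Σ(formed) = 2615 kJ
  ΔH_2 = 2422 − 2615 = −193 kJ
ΔH_1 − ΔH_2 = +56 kJ, so reaction 2 has the more negative ΔH; |ΔH_1 − ΔH_2| = 56 kJ.

Reaction 2, by 56 kJ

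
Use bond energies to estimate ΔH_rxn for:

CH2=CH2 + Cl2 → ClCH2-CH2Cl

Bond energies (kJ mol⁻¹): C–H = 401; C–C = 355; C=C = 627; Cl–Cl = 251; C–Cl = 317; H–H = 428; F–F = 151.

ΔH ≈ −111 kJ

Bonds broken (reactants):
  C–H: 4 × 401 = 1604
  C=C: 1 × 627 = 627
  Cl–Cl: 1 × 251 = 251
  Σ(broken) = 2482 kJ
Bonds formed (products):
  C–C: 1 × 355 = 355
  C–Cl: 2 × 317 = 634
  C–H: 4 × 401 = 1604
  Σ(formed) = 2593 kJ
ΔH = Σ(broken) − Σ(formed) = 2482 − 2593 = −111 kJ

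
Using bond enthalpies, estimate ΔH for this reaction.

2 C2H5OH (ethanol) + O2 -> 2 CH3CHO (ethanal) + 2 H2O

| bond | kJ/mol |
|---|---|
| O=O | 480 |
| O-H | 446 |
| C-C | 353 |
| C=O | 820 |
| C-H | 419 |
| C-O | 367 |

ΔH ≈ −480 kJ

Bonds broken (reactants):
  C-C: 2 × 353 = 706
  C-H: 10 × 419 = 4190
  C-O: 2 × 367 = 734
  O-H: 2 × 446 = 892
  O=O: 1 × 480 = 480
  Σ(broken) = 7002 kJ
Bonds formed (products):
  C-C: 2 × 353 = 706
  C-H: 8 × 419 = 3352
  C=O: 2 × 820 = 1640
  O-H: 4 × 446 = 1784
  Σ(formed) = 7482 kJ
ΔH = Σ(broken) − Σ(formed) = 7002 − 7482 = −480 kJ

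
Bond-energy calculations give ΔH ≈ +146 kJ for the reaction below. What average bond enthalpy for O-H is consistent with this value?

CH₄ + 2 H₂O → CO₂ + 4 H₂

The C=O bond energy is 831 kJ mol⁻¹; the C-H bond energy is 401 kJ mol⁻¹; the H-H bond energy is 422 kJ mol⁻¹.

D(O-H) ≈ 473 kJ/mol

Let D be the O-H bond energy.
Σ(broken) = 4×401 + 4×D = 1604 + 4D
Σ(formed) = 2×831 + 4×422 = 3350
ΔH = Σ(broken) − Σ(formed) = (1604 + 4D) − (3350) = −1746 + 4D
Setting this equal to +146 kJ gives 4D = 1892, so D = 473 kJ/mol.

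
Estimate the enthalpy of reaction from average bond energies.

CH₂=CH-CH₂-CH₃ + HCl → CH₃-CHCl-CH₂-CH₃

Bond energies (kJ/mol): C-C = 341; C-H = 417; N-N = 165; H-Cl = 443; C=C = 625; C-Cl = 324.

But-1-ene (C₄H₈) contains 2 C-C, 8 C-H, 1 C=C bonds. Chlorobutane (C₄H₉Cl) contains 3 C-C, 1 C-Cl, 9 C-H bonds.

Bonds broken (reactants):
  C-C: 2 × 341 = 682
  C-H: 8 × 417 = 3336
  C=C: 1 × 625 = 625
  H-Cl: 1 × 443 = 443
  Σ(broken) = 5086 kJ
Bonds formed (products):
  C-C: 3 × 341 = 1023
  C-Cl: 1 × 324 = 324
  C-H: 9 × 417 = 3753
  Σ(formed) = 5100 kJ
ΔH = Σ(broken) − Σ(formed) = 5086 − 5100 = −14 kJ

ΔH ≈ −14 kJ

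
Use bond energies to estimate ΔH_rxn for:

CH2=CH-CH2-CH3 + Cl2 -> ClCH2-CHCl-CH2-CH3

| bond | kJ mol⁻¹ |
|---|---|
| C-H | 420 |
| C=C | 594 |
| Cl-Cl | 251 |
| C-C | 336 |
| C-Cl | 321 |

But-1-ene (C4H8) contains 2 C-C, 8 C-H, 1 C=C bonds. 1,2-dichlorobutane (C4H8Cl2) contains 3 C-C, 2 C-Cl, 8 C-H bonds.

Bonds broken (reactants):
  C-C: 2 × 336 = 672
  C-H: 8 × 420 = 3360
  C=C: 1 × 594 = 594
  Cl-Cl: 1 × 251 = 251
  Σ(broken) = 4877 kJ
Bonds formed (products):
  C-C: 3 × 336 = 1008
  C-Cl: 2 × 321 = 642
  C-H: 8 × 420 = 3360
  Σ(formed) = 5010 kJ
ΔH = Σ(broken) − Σ(formed) = 4877 − 5010 = −133 kJ

ΔH ≈ −133 kJ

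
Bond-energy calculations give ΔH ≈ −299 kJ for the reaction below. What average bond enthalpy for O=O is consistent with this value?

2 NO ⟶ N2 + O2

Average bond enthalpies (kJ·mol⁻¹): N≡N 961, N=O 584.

Let D be the O=O bond energy.
Σ(broken) = 2×584 = 1168
Σ(formed) = 1×961 + 1×D = 961 + D
ΔH = Σ(broken) − Σ(formed) = (1168) − (961 + D) = +207 − D
Setting this equal to −299 kJ gives D = 506 kJ/mol.

D(O=O) ≈ 506 kJ/mol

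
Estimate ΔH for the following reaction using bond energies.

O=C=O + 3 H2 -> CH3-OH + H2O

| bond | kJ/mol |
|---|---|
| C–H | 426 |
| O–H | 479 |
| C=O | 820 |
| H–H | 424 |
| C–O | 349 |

ΔH ≈ −152 kJ

Bonds broken (reactants):
  C=O: 2 × 820 = 1640
  H–H: 3 × 424 = 1272
  Σ(broken) = 2912 kJ
Bonds formed (products):
  C–H: 3 × 426 = 1278
  C–O: 1 × 349 = 349
  O–H: 3 × 479 = 1437
  Σ(formed) = 3064 kJ
ΔH = Σ(broken) − Σ(formed) = 2912 − 3064 = −152 kJ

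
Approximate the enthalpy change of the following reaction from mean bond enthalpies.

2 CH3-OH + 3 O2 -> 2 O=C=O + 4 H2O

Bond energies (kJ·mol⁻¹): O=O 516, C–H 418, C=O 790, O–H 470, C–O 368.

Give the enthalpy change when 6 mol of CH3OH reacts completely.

Bonds broken (reactants):
  C–H: 6 × 418 = 2508
  C–O: 2 × 368 = 736
  O–H: 2 × 470 = 940
  O=O: 3 × 516 = 1548
  Σ(broken) = 5732 kJ
Bonds formed (products):
  C=O: 4 × 790 = 3160
  O–H: 8 × 470 = 3760
  Σ(formed) = 6920 kJ
ΔH = Σ(broken) − Σ(formed) = 5732 − 6920 = −1188 kJ
For 3× the reaction as written: 3 × (−1188) = −3564 kJ

ΔH = −3564 kJ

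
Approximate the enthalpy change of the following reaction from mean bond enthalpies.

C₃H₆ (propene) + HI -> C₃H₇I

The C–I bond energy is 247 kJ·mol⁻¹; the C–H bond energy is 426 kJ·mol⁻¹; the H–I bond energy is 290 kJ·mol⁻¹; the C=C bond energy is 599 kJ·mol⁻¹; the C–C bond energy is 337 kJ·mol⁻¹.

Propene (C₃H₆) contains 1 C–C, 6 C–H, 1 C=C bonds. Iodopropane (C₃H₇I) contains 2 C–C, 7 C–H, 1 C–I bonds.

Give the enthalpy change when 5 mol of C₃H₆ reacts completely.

ΔH = −605 kJ

Bonds broken (reactants):
  C–C: 1 × 337 = 337
  C–H: 6 × 426 = 2556
  C=C: 1 × 599 = 599
  H–I: 1 × 290 = 290
  Σ(broken) = 3782 kJ
Bonds formed (products):
  C–C: 2 × 337 = 674
  C–H: 7 × 426 = 2982
  C–I: 1 × 247 = 247
  Σ(formed) = 3903 kJ
ΔH = Σ(broken) − Σ(formed) = 3782 − 3903 = −121 kJ
For 5× the reaction as written: 5 × (−121) = −605 kJ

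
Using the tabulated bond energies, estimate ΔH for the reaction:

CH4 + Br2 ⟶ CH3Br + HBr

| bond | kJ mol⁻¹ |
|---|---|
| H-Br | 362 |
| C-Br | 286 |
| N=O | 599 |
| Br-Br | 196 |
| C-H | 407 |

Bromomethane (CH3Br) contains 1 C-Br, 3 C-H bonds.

ΔH ≈ −45 kJ

Bonds broken (reactants):
  Br-Br: 1 × 196 = 196
  C-H: 4 × 407 = 1628
  Σ(broken) = 1824 kJ
Bonds formed (products):
  C-Br: 1 × 286 = 286
  C-H: 3 × 407 = 1221
  H-Br: 1 × 362 = 362
  Σ(formed) = 1869 kJ
ΔH = Σ(broken) − Σ(formed) = 1824 − 1869 = −45 kJ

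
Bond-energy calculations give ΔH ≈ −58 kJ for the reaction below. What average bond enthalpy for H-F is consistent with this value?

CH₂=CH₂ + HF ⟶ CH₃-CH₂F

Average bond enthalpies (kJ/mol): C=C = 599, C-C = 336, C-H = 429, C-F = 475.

D(H-F) ≈ 583 kJ/mol

Let D be the H-F bond energy.
Σ(broken) = 4×429 + 1×599 + 1×D = 2315 + D
Σ(formed) = 1×336 + 1×475 + 5×429 = 2956
ΔH = Σ(broken) − Σ(formed) = (2315 + D) − (2956) = −641 + D
Setting this equal to −58 kJ gives D = 583 kJ/mol.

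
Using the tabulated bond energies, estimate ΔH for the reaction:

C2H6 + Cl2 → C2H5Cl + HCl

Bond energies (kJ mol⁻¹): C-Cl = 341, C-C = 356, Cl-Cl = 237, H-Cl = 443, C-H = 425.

ΔH ≈ −122 kJ

Bonds broken (reactants):
  C-C: 1 × 356 = 356
  C-H: 6 × 425 = 2550
  Cl-Cl: 1 × 237 = 237
  Σ(broken) = 3143 kJ
Bonds formed (products):
  C-C: 1 × 356 = 356
  C-Cl: 1 × 341 = 341
  C-H: 5 × 425 = 2125
  H-Cl: 1 × 443 = 443
  Σ(formed) = 3265 kJ
ΔH = Σ(broken) − Σ(formed) = 3143 − 3265 = −122 kJ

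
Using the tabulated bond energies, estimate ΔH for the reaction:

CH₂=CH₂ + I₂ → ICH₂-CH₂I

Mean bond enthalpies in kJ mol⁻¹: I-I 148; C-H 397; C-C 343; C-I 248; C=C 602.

Bonds broken (reactants):
  C-H: 4 × 397 = 1588
  C=C: 1 × 602 = 602
  I-I: 1 × 148 = 148
  Σ(broken) = 2338 kJ
Bonds formed (products):
  C-C: 1 × 343 = 343
  C-H: 4 × 397 = 1588
  C-I: 2 × 248 = 496
  Σ(formed) = 2427 kJ
ΔH = Σ(broken) − Σ(formed) = 2338 − 2427 = −89 kJ

ΔH ≈ −89 kJ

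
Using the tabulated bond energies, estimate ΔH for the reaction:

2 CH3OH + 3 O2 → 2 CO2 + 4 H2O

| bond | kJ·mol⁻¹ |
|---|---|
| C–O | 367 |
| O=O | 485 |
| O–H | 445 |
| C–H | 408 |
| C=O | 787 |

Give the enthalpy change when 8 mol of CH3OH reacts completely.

ΔH = −4724 kJ

Bonds broken (reactants):
  C–H: 6 × 408 = 2448
  C–O: 2 × 367 = 734
  O–H: 2 × 445 = 890
  O=O: 3 × 485 = 1455
  Σ(broken) = 5527 kJ
Bonds formed (products):
  C=O: 4 × 787 = 3148
  O–H: 8 × 445 = 3560
  Σ(formed) = 6708 kJ
ΔH = Σ(broken) − Σ(formed) = 5527 − 6708 = −1181 kJ
For 4× the reaction as written: 4 × (−1181) = −4724 kJ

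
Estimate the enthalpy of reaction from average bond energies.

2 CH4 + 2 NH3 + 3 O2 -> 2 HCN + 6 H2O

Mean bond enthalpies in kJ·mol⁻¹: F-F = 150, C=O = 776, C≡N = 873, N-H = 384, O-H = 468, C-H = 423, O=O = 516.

Bonds broken (reactants):
  C-H: 8 × 423 = 3384
  N-H: 6 × 384 = 2304
  O=O: 3 × 516 = 1548
  Σ(broken) = 7236 kJ
Bonds formed (products):
  C≡N: 2 × 873 = 1746
  C-H: 2 × 423 = 846
  O-H: 12 × 468 = 5616
  Σ(formed) = 8208 kJ
ΔH = Σ(broken) − Σ(formed) = 7236 − 8208 = −972 kJ

ΔH ≈ −972 kJ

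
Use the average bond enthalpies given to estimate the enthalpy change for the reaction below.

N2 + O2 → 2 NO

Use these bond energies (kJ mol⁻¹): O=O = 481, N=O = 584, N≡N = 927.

ΔH ≈ +240 kJ

Bonds broken (reactants):
  N≡N: 1 × 927 = 927
  O=O: 1 × 481 = 481
  Σ(broken) = 1408 kJ
Bonds formed (products):
  N=O: 2 × 584 = 1168
  Σ(formed) = 1168 kJ
ΔH = Σ(broken) − Σ(formed) = 1408 − 1168 = +240 kJ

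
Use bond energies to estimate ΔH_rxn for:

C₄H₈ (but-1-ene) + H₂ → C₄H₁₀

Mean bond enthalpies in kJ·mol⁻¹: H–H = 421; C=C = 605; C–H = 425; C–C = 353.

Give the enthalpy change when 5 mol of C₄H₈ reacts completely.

Bonds broken (reactants):
  C–C: 2 × 353 = 706
  C–H: 8 × 425 = 3400
  C=C: 1 × 605 = 605
  H–H: 1 × 421 = 421
  Σ(broken) = 5132 kJ
Bonds formed (products):
  C–C: 3 × 353 = 1059
  C–H: 10 × 425 = 4250
  Σ(formed) = 5309 kJ
ΔH = Σ(broken) − Σ(formed) = 5132 − 5309 = −177 kJ
For 5× the reaction as written: 5 × (−177) = −885 kJ

ΔH = −885 kJ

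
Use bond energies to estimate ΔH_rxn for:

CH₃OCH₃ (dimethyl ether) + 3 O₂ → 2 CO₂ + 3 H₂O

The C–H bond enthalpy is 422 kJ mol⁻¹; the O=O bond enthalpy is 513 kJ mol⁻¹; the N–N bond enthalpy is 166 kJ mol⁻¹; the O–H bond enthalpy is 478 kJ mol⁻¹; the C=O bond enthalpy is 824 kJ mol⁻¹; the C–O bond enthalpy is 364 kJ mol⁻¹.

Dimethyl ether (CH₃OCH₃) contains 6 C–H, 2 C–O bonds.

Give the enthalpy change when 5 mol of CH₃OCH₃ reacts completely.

ΔH = −6825 kJ

Bonds broken (reactants):
  C–H: 6 × 422 = 2532
  C–O: 2 × 364 = 728
  O=O: 3 × 513 = 1539
  Σ(broken) = 4799 kJ
Bonds formed (products):
  C=O: 4 × 824 = 3296
  O–H: 6 × 478 = 2868
  Σ(formed) = 6164 kJ
ΔH = Σ(broken) − Σ(formed) = 4799 − 6164 = −1365 kJ
For 5× the reaction as written: 5 × (−1365) = −6825 kJ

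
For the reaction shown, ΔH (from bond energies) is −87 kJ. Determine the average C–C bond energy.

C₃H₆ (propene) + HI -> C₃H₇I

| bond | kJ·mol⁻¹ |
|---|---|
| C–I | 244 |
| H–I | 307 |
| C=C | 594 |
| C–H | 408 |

D(C–C) ≈ 336 kJ/mol

Let D be the C–C bond energy.
Σ(broken) = 1×D + 6×408 + 1×594 + 1×307 = 3349 + D
Σ(formed) = 2×D + 7×408 + 1×244 = 3100 + 2D
ΔH = Σ(broken) − Σ(formed) = (3349 + D) − (3100 + 2D) = +249 − D
Setting this equal to −87 kJ gives D = 336 kJ/mol.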